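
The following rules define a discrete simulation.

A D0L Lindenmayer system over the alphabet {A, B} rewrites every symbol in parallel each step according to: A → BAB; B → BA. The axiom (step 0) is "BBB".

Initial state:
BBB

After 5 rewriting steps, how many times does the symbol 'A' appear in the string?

87

0) BBB
1) BABABA
2) BABABBABABBABAB
3) BABABBABABBABABABBABABBABABABBABABBA
4) BABABBABABBABABABBABABBABABABBABABBABABBABABABBABABBABABABBABABBABABBABABABBABABBABABAB
5) BABABBABABBABABABBABABBABABABBABABBABABBABABABBABABBABABAB…BABABBABABBABABABBABABBABABBABABABBABABBABABABBABABBABABBA  (len 210)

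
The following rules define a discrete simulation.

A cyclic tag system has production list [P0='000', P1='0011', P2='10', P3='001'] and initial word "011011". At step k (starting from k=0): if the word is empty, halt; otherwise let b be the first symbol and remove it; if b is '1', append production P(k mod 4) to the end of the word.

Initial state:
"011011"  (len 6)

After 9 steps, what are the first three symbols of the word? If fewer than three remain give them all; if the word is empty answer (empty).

t=0: "011011"  (len 6)
t=1: "11011"  (len 5)
t=2: "10110011"  (len 8)
t=3: "011001110"  (len 9)
t=4: "11001110"  (len 8)
t=5: "1001110000"  (len 10)
t=6: "0011100000011"  (len 13)
t=7: "011100000011"  (len 12)
t=8: "11100000011"  (len 11)
t=9: "1100000011000"  (len 13)

110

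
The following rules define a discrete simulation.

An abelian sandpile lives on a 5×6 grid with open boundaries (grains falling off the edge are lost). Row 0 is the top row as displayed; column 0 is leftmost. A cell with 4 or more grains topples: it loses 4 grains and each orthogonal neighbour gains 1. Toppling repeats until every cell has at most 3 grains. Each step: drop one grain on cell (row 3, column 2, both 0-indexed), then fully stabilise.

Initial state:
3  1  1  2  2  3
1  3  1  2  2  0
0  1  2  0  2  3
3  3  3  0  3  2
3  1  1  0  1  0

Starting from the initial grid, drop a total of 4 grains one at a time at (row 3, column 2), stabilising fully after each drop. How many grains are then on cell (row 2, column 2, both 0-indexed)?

0

k=0  3  1  1  2  2  3
1  3  1  2  2  0
0  1  2  0  2  3
3  3  3  0  3  2
3  1  1  0  1  0
k=1  3  1  1  2  2  3
1  3  1  2  2  0
1  2  3  0  2  3
1  1  1  1  3  2
0  3  2  0  1  0
k=2  3  1  1  2  2  3
1  3  1  2  2  0
1  2  3  0  2  3
1  1  2  1  3  2
0  3  2  0  1  0
k=3  3  1  1  2  2  3
1  3  1  2  2  0
1  2  3  0  2  3
1  1  3  1  3  2
0  3  2  0  1  0
k=4  3  1  1  2  2  3
1  3  2  2  2  0
1  3  0  1  2  3
1  2  1  2  3  2
0  3  3  0  1  0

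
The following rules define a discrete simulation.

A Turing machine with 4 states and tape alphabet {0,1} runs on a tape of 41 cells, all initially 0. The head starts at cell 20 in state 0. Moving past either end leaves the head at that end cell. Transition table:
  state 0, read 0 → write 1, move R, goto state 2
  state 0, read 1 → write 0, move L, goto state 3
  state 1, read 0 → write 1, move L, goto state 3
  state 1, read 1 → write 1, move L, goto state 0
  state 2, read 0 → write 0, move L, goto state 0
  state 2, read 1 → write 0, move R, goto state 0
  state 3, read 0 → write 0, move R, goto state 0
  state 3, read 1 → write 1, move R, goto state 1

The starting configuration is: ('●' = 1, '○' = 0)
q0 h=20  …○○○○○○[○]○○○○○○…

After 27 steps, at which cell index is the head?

[0] q0 h=20  …○○○○○○[○]○○○○○○…
[1] q2 h=21  …○○○○○●[○]○○○○○○…
[2] q0 h=20  …○○○○○○[●]○○○○○○…
[3] q3 h=19  …○○○○○○[○]○○○○○○…
[4] q0 h=20  …○○○○○○[○]○○○○○○…
[5] q2 h=21  …○○○○○●[○]○○○○○○…
[6] q0 h=20  …○○○○○○[●]○○○○○○…
[7] q3 h=19  …○○○○○○[○]○○○○○○…
[8] q0 h=20  …○○○○○○[○]○○○○○○…
[9] q2 h=21  …○○○○○●[○]○○○○○○…
[10] q0 h=20  …○○○○○○[●]○○○○○○…
[11] q3 h=19  …○○○○○○[○]○○○○○○…
[12] q0 h=20  …○○○○○○[○]○○○○○○…
[13] q2 h=21  …○○○○○●[○]○○○○○○…
[14] q0 h=20  …○○○○○○[●]○○○○○○…
[15] q3 h=19  …○○○○○○[○]○○○○○○…
[16] q0 h=20  …○○○○○○[○]○○○○○○…
[17] q2 h=21  …○○○○○●[○]○○○○○○…
[18] q0 h=20  …○○○○○○[●]○○○○○○…
[19] q3 h=19  …○○○○○○[○]○○○○○○…
[20] q0 h=20  …○○○○○○[○]○○○○○○…
[21] q2 h=21  …○○○○○●[○]○○○○○○…
[22] q0 h=20  …○○○○○○[●]○○○○○○…
[23] q3 h=19  …○○○○○○[○]○○○○○○…
[24] q0 h=20  …○○○○○○[○]○○○○○○…
[25] q2 h=21  …○○○○○●[○]○○○○○○…
[26] q0 h=20  …○○○○○○[●]○○○○○○…
[27] q3 h=19  …○○○○○○[○]○○○○○○…

19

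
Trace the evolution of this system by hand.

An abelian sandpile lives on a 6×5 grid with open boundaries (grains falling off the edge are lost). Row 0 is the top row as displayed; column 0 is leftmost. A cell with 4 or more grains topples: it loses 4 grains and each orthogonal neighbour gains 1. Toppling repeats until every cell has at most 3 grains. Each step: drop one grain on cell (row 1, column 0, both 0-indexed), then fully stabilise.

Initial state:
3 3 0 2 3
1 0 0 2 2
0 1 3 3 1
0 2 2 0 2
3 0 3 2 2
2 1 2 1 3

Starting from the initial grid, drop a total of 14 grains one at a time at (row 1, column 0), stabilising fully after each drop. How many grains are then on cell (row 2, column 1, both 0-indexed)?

0) 3 3 0 2 3
1 0 0 2 2
0 1 3 3 1
0 2 2 0 2
3 0 3 2 2
2 1 2 1 3
1) 3 3 0 2 3
2 0 0 2 2
0 1 3 3 1
0 2 2 0 2
3 0 3 2 2
2 1 2 1 3
2) 3 3 0 2 3
3 0 0 2 2
0 1 3 3 1
0 2 2 0 2
3 0 3 2 2
2 1 2 1 3
3) 1 0 1 2 3
1 2 0 2 2
1 1 3 3 1
0 2 2 0 2
3 0 3 2 2
2 1 2 1 3
4) 1 0 1 2 3
2 2 0 2 2
1 1 3 3 1
0 2 2 0 2
3 0 3 2 2
2 1 2 1 3
5) 1 0 1 2 3
3 2 0 2 2
1 1 3 3 1
0 2 2 0 2
3 0 3 2 2
2 1 2 1 3
6) 2 0 1 2 3
0 3 0 2 2
2 1 3 3 1
0 2 2 0 2
3 0 3 2 2
2 1 2 1 3
7) 2 0 1 2 3
1 3 0 2 2
2 1 3 3 1
0 2 2 0 2
3 0 3 2 2
2 1 2 1 3
8) 2 0 1 2 3
2 3 0 2 2
2 1 3 3 1
0 2 2 0 2
3 0 3 2 2
2 1 2 1 3
9) 2 0 1 2 3
3 3 0 2 2
2 1 3 3 1
0 2 2 0 2
3 0 3 2 2
2 1 2 1 3
10) 3 1 1 2 3
1 0 1 2 2
3 2 3 3 1
0 2 2 0 2
3 0 3 2 2
2 1 2 1 3
11) 3 1 1 2 3
2 0 1 2 2
3 2 3 3 1
0 2 2 0 2
3 0 3 2 2
2 1 2 1 3
12) 3 1 1 2 3
3 0 1 2 2
3 2 3 3 1
0 2 2 0 2
3 0 3 2 2
2 1 2 1 3
13) 0 2 1 2 3
2 1 1 2 2
0 3 3 3 1
1 2 2 0 2
3 0 3 2 2
2 1 2 1 3
14) 0 2 1 2 3
3 1 1 2 2
0 3 3 3 1
1 2 2 0 2
3 0 3 2 2
2 1 2 1 3

3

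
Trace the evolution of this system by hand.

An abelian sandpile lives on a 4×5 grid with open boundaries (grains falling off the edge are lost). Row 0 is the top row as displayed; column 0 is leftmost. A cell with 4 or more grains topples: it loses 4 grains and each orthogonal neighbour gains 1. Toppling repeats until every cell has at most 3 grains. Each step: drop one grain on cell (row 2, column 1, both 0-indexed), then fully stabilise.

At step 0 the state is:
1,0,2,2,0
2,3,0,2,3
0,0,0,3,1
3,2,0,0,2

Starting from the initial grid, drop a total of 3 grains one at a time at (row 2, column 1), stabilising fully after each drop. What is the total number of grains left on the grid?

29

k=0  1,0,2,2,0
2,3,0,2,3
0,0,0,3,1
3,2,0,0,2
k=1  1,0,2,2,0
2,3,0,2,3
0,1,0,3,1
3,2,0,0,2
k=2  1,0,2,2,0
2,3,0,2,3
0,2,0,3,1
3,2,0,0,2
k=3  1,0,2,2,0
2,3,0,2,3
0,3,0,3,1
3,2,0,0,2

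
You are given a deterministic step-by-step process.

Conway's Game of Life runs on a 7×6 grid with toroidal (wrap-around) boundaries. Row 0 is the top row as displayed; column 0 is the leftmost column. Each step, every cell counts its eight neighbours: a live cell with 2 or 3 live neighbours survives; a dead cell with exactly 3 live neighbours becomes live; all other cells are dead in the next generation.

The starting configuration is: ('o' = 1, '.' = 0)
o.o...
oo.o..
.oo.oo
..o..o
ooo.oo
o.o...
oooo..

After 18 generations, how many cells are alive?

5

k=0  o.o...
oo.o..
.oo.oo
..o..o
ooo.oo
o.o...
oooo..
k=1  .....o
...oo.
....oo
......
..o.o.
....o.
o..o.o
k=2  o..o.o
...o..
...ooo
...ooo
...o..
....o.
o....o
k=3  o....o
o.oo..
..o..o
..o..o
...o.o
....oo
o.....
k=4  o....o
o.ooo.
o.o.oo
o.oo.o
o..o.o
o...oo
o...o.
k=5  o.....
..o...
......
..o...
..oo..
.o.o..
.o..o.
k=6  .o....
......
......
..oo..
.o.o..
.o.oo.
ooo...
k=7  ooo...
......
......
..oo..
.o....
...oo.
o..o..
k=8  ooo...
.o....
......
..o...
....o.
..ooo.
o..ooo
k=9  ..ooo.
ooo...
......
......
..o.o.
..o...
o.....
k=10  o.oo.o
.oo...
.o....
......
...o..
.o.o..
.oo...
k=11  o..o..
...o..
.oo...
......
..o...
.o.o..
....o.
k=12  ...oo.
.o.o..
..o...
.oo...
..o...
..oo..
..ooo.
k=13  ......
...oo.
...o..
.ooo..
......
.o..o.
......
k=14  ......
...oo.
......
..oo..
.o.o..
......
......
k=15  ......
......
..o.o.
..oo..
...o..
......
......
k=16  ......
......
..o...
..o.o.
..oo..
......
......
k=17  ......
......
...o..
.oo...
..oo..
......
......
k=18  ......
......
..o...
.o....
.ooo..
......
......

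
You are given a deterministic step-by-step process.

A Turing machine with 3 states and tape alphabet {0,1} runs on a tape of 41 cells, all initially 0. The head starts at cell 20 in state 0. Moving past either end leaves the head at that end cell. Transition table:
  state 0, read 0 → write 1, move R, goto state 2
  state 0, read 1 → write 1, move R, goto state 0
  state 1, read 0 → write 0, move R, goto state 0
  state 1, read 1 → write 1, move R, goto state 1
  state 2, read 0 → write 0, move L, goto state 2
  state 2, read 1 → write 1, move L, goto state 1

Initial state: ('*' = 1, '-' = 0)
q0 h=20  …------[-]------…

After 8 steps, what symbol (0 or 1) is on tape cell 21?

1

k=0  q0 h=20  …------[-]------…
k=1  q2 h=21  …-----*[-]------…
k=2  q2 h=20  …------[*]------…
k=3  q1 h=19  …------[-]*-----…
k=4  q0 h=20  …------[*]------…
k=5  q0 h=21  …-----*[-]------…
k=6  q2 h=22  …----**[-]------…
k=7  q2 h=21  …-----*[*]------…
k=8  q1 h=20  …------[*]*-----…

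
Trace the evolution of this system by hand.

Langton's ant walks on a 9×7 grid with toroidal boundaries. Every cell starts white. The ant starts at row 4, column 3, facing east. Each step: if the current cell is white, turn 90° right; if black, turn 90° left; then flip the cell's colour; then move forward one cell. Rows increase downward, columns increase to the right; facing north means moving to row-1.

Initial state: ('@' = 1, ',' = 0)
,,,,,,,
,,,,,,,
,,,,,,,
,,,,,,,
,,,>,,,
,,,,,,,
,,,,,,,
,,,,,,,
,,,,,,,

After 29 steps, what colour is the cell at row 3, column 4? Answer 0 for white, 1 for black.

1

step 0: ,,,,,,,
,,,,,,,
,,,,,,,
,,,,,,,
,,,>,,,
,,,,,,,
,,,,,,,
,,,,,,,
,,,,,,,
step 1: ,,,,,,,
,,,,,,,
,,,,,,,
,,,,,,,
,,,@,,,
,,,v,,,
,,,,,,,
,,,,,,,
,,,,,,,
step 2: ,,,,,,,
,,,,,,,
,,,,,,,
,,,,,,,
,,,@,,,
,,<@,,,
,,,,,,,
,,,,,,,
,,,,,,,
step 3: ,,,,,,,
,,,,,,,
,,,,,,,
,,,,,,,
,,^@,,,
,,@@,,,
,,,,,,,
,,,,,,,
,,,,,,,
step 4: ,,,,,,,
,,,,,,,
,,,,,,,
,,,,,,,
,,@>,,,
,,@@,,,
,,,,,,,
,,,,,,,
,,,,,,,
step 5: ,,,,,,,
,,,,,,,
,,,,,,,
,,,^,,,
,,@,,,,
,,@@,,,
,,,,,,,
,,,,,,,
,,,,,,,
step 6: ,,,,,,,
,,,,,,,
,,,,,,,
,,,@>,,
,,@,,,,
,,@@,,,
,,,,,,,
,,,,,,,
,,,,,,,
step 7: ,,,,,,,
,,,,,,,
,,,,,,,
,,,@@,,
,,@,v,,
,,@@,,,
,,,,,,,
,,,,,,,
,,,,,,,
step 8: ,,,,,,,
,,,,,,,
,,,,,,,
,,,@@,,
,,@<@,,
,,@@,,,
,,,,,,,
,,,,,,,
,,,,,,,
step 9: ,,,,,,,
,,,,,,,
,,,,,,,
,,,^@,,
,,@@@,,
,,@@,,,
,,,,,,,
,,,,,,,
,,,,,,,
step 10: ,,,,,,,
,,,,,,,
,,,,,,,
,,<,@,,
,,@@@,,
,,@@,,,
,,,,,,,
,,,,,,,
,,,,,,,
step 11: ,,,,,,,
,,,,,,,
,,^,,,,
,,@,@,,
,,@@@,,
,,@@,,,
,,,,,,,
,,,,,,,
,,,,,,,
step 12: ,,,,,,,
,,,,,,,
,,@>,,,
,,@,@,,
,,@@@,,
,,@@,,,
,,,,,,,
,,,,,,,
,,,,,,,
step 13: ,,,,,,,
,,,,,,,
,,@@,,,
,,@v@,,
,,@@@,,
,,@@,,,
,,,,,,,
,,,,,,,
,,,,,,,
step 14: ,,,,,,,
,,,,,,,
,,@@,,,
,,<@@,,
,,@@@,,
,,@@,,,
,,,,,,,
,,,,,,,
,,,,,,,
step 15: ,,,,,,,
,,,,,,,
,,@@,,,
,,,@@,,
,,v@@,,
,,@@,,,
,,,,,,,
,,,,,,,
,,,,,,,
step 16: ,,,,,,,
,,,,,,,
,,@@,,,
,,,@@,,
,,,>@,,
,,@@,,,
,,,,,,,
,,,,,,,
,,,,,,,
step 17: ,,,,,,,
,,,,,,,
,,@@,,,
,,,^@,,
,,,,@,,
,,@@,,,
,,,,,,,
,,,,,,,
,,,,,,,
step 18: ,,,,,,,
,,,,,,,
,,@@,,,
,,<,@,,
,,,,@,,
,,@@,,,
,,,,,,,
,,,,,,,
,,,,,,,
step 19: ,,,,,,,
,,,,,,,
,,^@,,,
,,@,@,,
,,,,@,,
,,@@,,,
,,,,,,,
,,,,,,,
,,,,,,,
step 20: ,,,,,,,
,,,,,,,
,<,@,,,
,,@,@,,
,,,,@,,
,,@@,,,
,,,,,,,
,,,,,,,
,,,,,,,
step 21: ,,,,,,,
,^,,,,,
,@,@,,,
,,@,@,,
,,,,@,,
,,@@,,,
,,,,,,,
,,,,,,,
,,,,,,,
step 22: ,,,,,,,
,@>,,,,
,@,@,,,
,,@,@,,
,,,,@,,
,,@@,,,
,,,,,,,
,,,,,,,
,,,,,,,
step 23: ,,,,,,,
,@@,,,,
,@v@,,,
,,@,@,,
,,,,@,,
,,@@,,,
,,,,,,,
,,,,,,,
,,,,,,,
step 24: ,,,,,,,
,@@,,,,
,<@@,,,
,,@,@,,
,,,,@,,
,,@@,,,
,,,,,,,
,,,,,,,
,,,,,,,
step 25: ,,,,,,,
,@@,,,,
,,@@,,,
,v@,@,,
,,,,@,,
,,@@,,,
,,,,,,,
,,,,,,,
,,,,,,,
step 26: ,,,,,,,
,@@,,,,
,,@@,,,
<@@,@,,
,,,,@,,
,,@@,,,
,,,,,,,
,,,,,,,
,,,,,,,
step 27: ,,,,,,,
,@@,,,,
^,@@,,,
@@@,@,,
,,,,@,,
,,@@,,,
,,,,,,,
,,,,,,,
,,,,,,,
step 28: ,,,,,,,
,@@,,,,
@>@@,,,
@@@,@,,
,,,,@,,
,,@@,,,
,,,,,,,
,,,,,,,
,,,,,,,
step 29: ,,,,,,,
,@@,,,,
@@@@,,,
@v@,@,,
,,,,@,,
,,@@,,,
,,,,,,,
,,,,,,,
,,,,,,,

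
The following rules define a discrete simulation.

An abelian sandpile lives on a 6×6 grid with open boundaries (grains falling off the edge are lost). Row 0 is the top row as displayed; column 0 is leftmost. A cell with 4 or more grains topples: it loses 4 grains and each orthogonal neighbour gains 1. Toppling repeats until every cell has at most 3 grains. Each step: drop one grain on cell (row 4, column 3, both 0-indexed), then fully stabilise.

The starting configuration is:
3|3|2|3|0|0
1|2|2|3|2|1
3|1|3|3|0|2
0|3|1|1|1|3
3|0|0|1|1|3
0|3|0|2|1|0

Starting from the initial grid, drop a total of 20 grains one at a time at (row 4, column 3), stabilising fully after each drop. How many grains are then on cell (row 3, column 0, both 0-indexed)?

t=0: 3|3|2|3|0|0
1|2|2|3|2|1
3|1|3|3|0|2
0|3|1|1|1|3
3|0|0|1|1|3
0|3|0|2|1|0
t=1: 3|3|2|3|0|0
1|2|2|3|2|1
3|1|3|3|0|2
0|3|1|1|1|3
3|0|0|2|1|3
0|3|0|2|1|0
t=2: 3|3|2|3|0|0
1|2|2|3|2|1
3|1|3|3|0|2
0|3|1|1|1|3
3|0|0|3|1|3
0|3|0|2|1|0
t=3: 3|3|2|3|0|0
1|2|2|3|2|1
3|1|3|3|0|2
0|3|1|2|1|3
3|0|1|0|2|3
0|3|0|3|1|0
t=4: 3|3|2|3|0|0
1|2|2|3|2|1
3|1|3|3|0|2
0|3|1|2|1|3
3|0|1|1|2|3
0|3|0|3|1|0
t=5: 3|3|2|3|0|0
1|2|2|3|2|1
3|1|3|3|0|2
0|3|1|2|1|3
3|0|1|2|2|3
0|3|0|3|1|0
t=6: 3|3|2|3|0|0
1|2|2|3|2|1
3|1|3|3|0|2
0|3|1|2|1|3
3|0|1|3|2|3
0|3|0|3|1|0
t=7: 3|3|2|3|0|0
1|2|2|3|2|1
3|1|3|3|0|2
0|3|1|3|1|3
3|0|2|1|3|3
0|3|1|0|2|0
t=8: 3|3|2|3|0|0
1|2|2|3|2|1
3|1|3|3|0|2
0|3|1|3|1|3
3|0|2|2|3|3
0|3|1|0|2|0
t=9: 3|3|2|3|0|0
1|2|2|3|2|1
3|1|3|3|0|2
0|3|1|3|1|3
3|0|2|3|3|3
0|3|1|0|2|0
t=10: 0|2|1|1|1|0
3|0|2|2|3|1
3|3|1|2|2|3
0|3|3|2|0|1
3|0|3|2|2|1
0|3|1|1|3|1
t=11: 0|2|1|1|1|0
3|0|2|2|3|1
3|3|1|2|2|3
0|3|3|2|0|1
3|0|3|3|2|1
0|3|1|1|3|1
t=12: 1|2|1|1|1|0
0|2|2|2|3|1
1|1|3|3|2|3
2|1|2|0|1|1
3|2|1|2|3|1
0|3|2|2|3|1
t=13: 1|2|1|1|1|0
0|2|2|2|3|1
1|1|3|3|2|3
2|1|2|0|1|1
3|2|1|3|3|1
0|3|2|2|3|1
t=14: 1|2|1|1|1|0
0|2|2|2|3|1
1|1|3|3|2|3
2|1|2|1|2|1
3|2|2|2|1|2
0|3|3|0|1|2
t=15: 1|2|1|1|1|0
0|2|2|2|3|1
1|1|3|3|2|3
2|1|2|1|2|1
3|2|2|3|1|2
0|3|3|0|1|2
t=16: 1|2|1|1|1|0
0|2|2|2|3|1
1|1|3|3|2|3
2|1|2|2|2|1
3|2|3|0|2|2
0|3|3|1|1|2
t=17: 1|2|1|1|1|0
0|2|2|2|3|1
1|1|3|3|2|3
2|1|2|2|2|1
3|2|3|1|2|2
0|3|3|1|1|2
t=18: 1|2|1|1|1|0
0|2|2|2|3|1
1|1|3|3|2|3
2|1|2|2|2|1
3|2|3|2|2|2
0|3|3|1|1|2
t=19: 1|2|1|1|1|0
0|2|2|2|3|1
1|1|3|3|2|3
2|1|2|2|2|1
3|2|3|3|2|2
0|3|3|1|1|2
t=20: 1|2|1|1|1|0
0|2|2|2|3|1
1|1|3|3|2|3
3|2|3|3|2|1
0|1|2|1|3|2
2|1|1|3|1|2

3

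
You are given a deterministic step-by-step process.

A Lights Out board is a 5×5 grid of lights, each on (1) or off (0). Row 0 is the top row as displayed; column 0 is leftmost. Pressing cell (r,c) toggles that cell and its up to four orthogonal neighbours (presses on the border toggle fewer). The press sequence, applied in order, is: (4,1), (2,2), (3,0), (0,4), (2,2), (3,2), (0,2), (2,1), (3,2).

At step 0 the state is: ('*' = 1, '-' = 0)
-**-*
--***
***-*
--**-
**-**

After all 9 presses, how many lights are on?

12

step 0: -**-*
--***
***-*
--**-
**-**
step 1: -**-*
--***
***-*
-***-
--***
step 2: -**-*
---**
*--**
-*-*-
--***
step 3: -**-*
---**
---**
*--*-
*-***
step 4: -***-
---*-
---**
*--*-
*-***
step 5: -***-
--**-
-**-*
*-**-
*-***
step 6: -***-
--**-
-*--*
**---
*--**
step 7: -----
---*-
-*--*
**---
*--**
step 8: -----
-*-*-
*-*-*
*----
*--**
step 9: -----
-*-*-
*---*
****-
*-***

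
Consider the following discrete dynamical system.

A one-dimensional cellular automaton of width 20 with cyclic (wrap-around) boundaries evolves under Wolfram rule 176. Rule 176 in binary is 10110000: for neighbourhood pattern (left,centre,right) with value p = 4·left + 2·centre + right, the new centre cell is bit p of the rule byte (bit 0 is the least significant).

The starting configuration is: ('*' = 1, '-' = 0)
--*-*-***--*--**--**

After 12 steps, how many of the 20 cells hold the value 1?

[0] --*-*-***--*--**--**
[1] *--*-*-*-*--*---*---
[2] -*--*-*-*-*--*---*--
[3] --*--*-*-*-*--*---*-
[4] ---*--*-*-*-*--*---*
[5] *---*--*-*-*-*--*---
[6] -*---*--*-*-*-*--*--
[7] --*---*--*-*-*-*--*-
[8] ---*---*--*-*-*-*--*
[9] *---*---*--*-*-*-*--
[10] -*---*---*--*-*-*-*-
[11] --*---*---*--*-*-*-*
[12] *--*---*---*--*-*-*-

7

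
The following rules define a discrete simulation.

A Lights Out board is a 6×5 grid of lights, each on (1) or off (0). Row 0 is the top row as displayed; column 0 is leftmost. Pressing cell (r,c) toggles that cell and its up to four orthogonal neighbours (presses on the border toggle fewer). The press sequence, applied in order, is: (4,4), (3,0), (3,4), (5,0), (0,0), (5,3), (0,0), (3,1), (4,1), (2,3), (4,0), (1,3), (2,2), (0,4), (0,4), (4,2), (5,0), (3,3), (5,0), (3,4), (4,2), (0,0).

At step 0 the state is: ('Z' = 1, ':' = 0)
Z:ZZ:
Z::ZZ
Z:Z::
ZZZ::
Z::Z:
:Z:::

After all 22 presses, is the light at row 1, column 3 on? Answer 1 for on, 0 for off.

0) Z:ZZ:
Z::ZZ
Z:Z::
ZZZ::
Z::Z:
:Z:::
1) Z:ZZ:
Z::ZZ
Z:Z::
ZZZ:Z
Z:::Z
:Z::Z
2) Z:ZZ:
Z::ZZ
::Z::
::Z:Z
::::Z
:Z::Z
3) Z:ZZ:
Z::ZZ
::Z:Z
::ZZ:
:::::
:Z::Z
4) Z:ZZ:
Z::ZZ
::Z:Z
::ZZ:
Z::::
Z:::Z
5) :ZZZ:
:::ZZ
::Z:Z
::ZZ:
Z::::
Z:::Z
6) :ZZZ:
:::ZZ
::Z:Z
::ZZ:
Z::Z:
Z:ZZ:
7) Z:ZZ:
Z::ZZ
::Z:Z
::ZZ:
Z::Z:
Z:ZZ:
8) Z:ZZ:
Z::ZZ
:ZZ:Z
ZZ:Z:
ZZ:Z:
Z:ZZ:
9) Z:ZZ:
Z::ZZ
:ZZ:Z
Z::Z:
::ZZ:
ZZZZ:
10) Z:ZZ:
Z:::Z
:Z:Z:
Z::::
::ZZ:
ZZZZ:
11) Z:ZZ:
Z:::Z
:Z:Z:
:::::
ZZZZ:
:ZZZ:
12) Z:Z::
Z:ZZ:
:Z:::
:::::
ZZZZ:
:ZZZ:
13) Z:Z::
Z::Z:
::ZZ:
::Z::
ZZZZ:
:ZZZ:
14) Z:ZZZ
Z::ZZ
::ZZ:
::Z::
ZZZZ:
:ZZZ:
15) Z:Z::
Z::Z:
::ZZ:
::Z::
ZZZZ:
:ZZZ:
16) Z:Z::
Z::Z:
::ZZ:
:::::
Z::::
:Z:Z:
17) Z:Z::
Z::Z:
::ZZ:
:::::
:::::
Z::Z:
18) Z:Z::
Z::Z:
::Z::
::ZZZ
:::Z:
Z::Z:
19) Z:Z::
Z::Z:
::Z::
::ZZZ
Z::Z:
:Z:Z:
20) Z:Z::
Z::Z:
::Z:Z
::Z::
Z::ZZ
:Z:Z:
21) Z:Z::
Z::Z:
::Z:Z
:::::
ZZZ:Z
:ZZZ:
22) :ZZ::
:::Z:
::Z:Z
:::::
ZZZ:Z
:ZZZ:

1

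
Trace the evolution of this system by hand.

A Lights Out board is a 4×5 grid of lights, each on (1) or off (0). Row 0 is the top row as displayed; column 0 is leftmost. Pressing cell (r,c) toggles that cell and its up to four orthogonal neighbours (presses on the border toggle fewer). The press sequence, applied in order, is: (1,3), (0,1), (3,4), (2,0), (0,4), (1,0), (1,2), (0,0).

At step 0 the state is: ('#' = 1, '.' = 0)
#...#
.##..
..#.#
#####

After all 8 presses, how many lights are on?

6

[0] #...#
.##..
..#.#
#####
[1] #..##
.#.##
..###
#####
[2] .####
...##
..###
#####
[3] .####
...##
..##.
###..
[4] .####
#..##
####.
.##..
[5] .##..
#..#.
####.
.##..
[6] ###..
.#.#.
.###.
.##..
[7] ##...
..#..
.#.#.
.##..
[8] .....
#.#..
.#.#.
.##..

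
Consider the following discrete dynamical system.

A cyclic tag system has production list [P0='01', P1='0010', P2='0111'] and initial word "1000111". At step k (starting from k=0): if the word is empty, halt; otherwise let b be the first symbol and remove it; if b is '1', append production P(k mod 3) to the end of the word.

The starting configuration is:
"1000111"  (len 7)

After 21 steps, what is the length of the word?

22

0) "1000111"  (len 7)
1) "00011101"  (len 8)
2) "0011101"  (len 7)
3) "011101"  (len 6)
4) "11101"  (len 5)
5) "11010010"  (len 8)
6) "10100100111"  (len 11)
7) "010010011101"  (len 12)
8) "10010011101"  (len 11)
9) "00100111010111"  (len 14)
10) "0100111010111"  (len 13)
11) "100111010111"  (len 12)
12) "001110101110111"  (len 15)
13) "01110101110111"  (len 14)
14) "1110101110111"  (len 13)
15) "1101011101110111"  (len 16)
16) "10101110111011101"  (len 17)
17) "01011101110111010010"  (len 20)
18) "1011101110111010010"  (len 19)
19) "01110111011101001001"  (len 20)
20) "1110111011101001001"  (len 19)
21) "1101110111010010010111"  (len 22)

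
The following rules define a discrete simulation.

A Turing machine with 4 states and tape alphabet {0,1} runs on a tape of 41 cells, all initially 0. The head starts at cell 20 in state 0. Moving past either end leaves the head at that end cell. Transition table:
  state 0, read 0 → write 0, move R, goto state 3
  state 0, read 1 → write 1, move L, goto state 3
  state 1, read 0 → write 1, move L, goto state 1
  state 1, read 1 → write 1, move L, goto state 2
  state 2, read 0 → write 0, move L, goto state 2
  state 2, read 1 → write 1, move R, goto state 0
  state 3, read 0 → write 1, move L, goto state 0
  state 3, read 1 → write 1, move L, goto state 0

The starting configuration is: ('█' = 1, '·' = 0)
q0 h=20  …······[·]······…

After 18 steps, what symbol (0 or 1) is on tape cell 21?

0) q0 h=20  …······[·]······…
1) q3 h=21  …······[·]······…
2) q0 h=20  …······[·]█·····…
3) q3 h=21  …······[█]······…
4) q0 h=20  …······[·]█·····…
5) q3 h=21  …······[█]······…
6) q0 h=20  …······[·]█·····…
7) q3 h=21  …······[█]······…
8) q0 h=20  …······[·]█·····…
9) q3 h=21  …······[█]······…
10) q0 h=20  …······[·]█·····…
11) q3 h=21  …······[█]······…
12) q0 h=20  …······[·]█·····…
13) q3 h=21  …······[█]······…
14) q0 h=20  …······[·]█·····…
15) q3 h=21  …······[█]······…
16) q0 h=20  …······[·]█·····…
17) q3 h=21  …······[█]······…
18) q0 h=20  …······[·]█·····…

1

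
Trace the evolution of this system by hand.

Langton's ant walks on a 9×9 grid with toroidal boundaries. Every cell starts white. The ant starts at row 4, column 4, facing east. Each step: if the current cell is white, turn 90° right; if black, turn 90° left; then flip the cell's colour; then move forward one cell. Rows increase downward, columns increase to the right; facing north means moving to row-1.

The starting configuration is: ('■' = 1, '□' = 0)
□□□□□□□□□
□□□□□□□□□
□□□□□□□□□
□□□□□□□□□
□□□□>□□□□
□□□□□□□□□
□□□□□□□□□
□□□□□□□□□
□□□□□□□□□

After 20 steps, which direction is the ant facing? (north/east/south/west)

[0] □□□□□□□□□
□□□□□□□□□
□□□□□□□□□
□□□□□□□□□
□□□□>□□□□
□□□□□□□□□
□□□□□□□□□
□□□□□□□□□
□□□□□□□□□
[1] □□□□□□□□□
□□□□□□□□□
□□□□□□□□□
□□□□□□□□□
□□□□■□□□□
□□□□v□□□□
□□□□□□□□□
□□□□□□□□□
□□□□□□□□□
[2] □□□□□□□□□
□□□□□□□□□
□□□□□□□□□
□□□□□□□□□
□□□□■□□□□
□□□<■□□□□
□□□□□□□□□
□□□□□□□□□
□□□□□□□□□
[3] □□□□□□□□□
□□□□□□□□□
□□□□□□□□□
□□□□□□□□□
□□□^■□□□□
□□□■■□□□□
□□□□□□□□□
□□□□□□□□□
□□□□□□□□□
[4] □□□□□□□□□
□□□□□□□□□
□□□□□□□□□
□□□□□□□□□
□□□■>□□□□
□□□■■□□□□
□□□□□□□□□
□□□□□□□□□
□□□□□□□□□
[5] □□□□□□□□□
□□□□□□□□□
□□□□□□□□□
□□□□^□□□□
□□□■□□□□□
□□□■■□□□□
□□□□□□□□□
□□□□□□□□□
□□□□□□□□□
[6] □□□□□□□□□
□□□□□□□□□
□□□□□□□□□
□□□□■>□□□
□□□■□□□□□
□□□■■□□□□
□□□□□□□□□
□□□□□□□□□
□□□□□□□□□
[7] □□□□□□□□□
□□□□□□□□□
□□□□□□□□□
□□□□■■□□□
□□□■□v□□□
□□□■■□□□□
□□□□□□□□□
□□□□□□□□□
□□□□□□□□□
[8] □□□□□□□□□
□□□□□□□□□
□□□□□□□□□
□□□□■■□□□
□□□■<■□□□
□□□■■□□□□
□□□□□□□□□
□□□□□□□□□
□□□□□□□□□
[9] □□□□□□□□□
□□□□□□□□□
□□□□□□□□□
□□□□^■□□□
□□□■■■□□□
□□□■■□□□□
□□□□□□□□□
□□□□□□□□□
□□□□□□□□□
[10] □□□□□□□□□
□□□□□□□□□
□□□□□□□□□
□□□<□■□□□
□□□■■■□□□
□□□■■□□□□
□□□□□□□□□
□□□□□□□□□
□□□□□□□□□
[11] □□□□□□□□□
□□□□□□□□□
□□□^□□□□□
□□□■□■□□□
□□□■■■□□□
□□□■■□□□□
□□□□□□□□□
□□□□□□□□□
□□□□□□□□□
[12] □□□□□□□□□
□□□□□□□□□
□□□■>□□□□
□□□■□■□□□
□□□■■■□□□
□□□■■□□□□
□□□□□□□□□
□□□□□□□□□
□□□□□□□□□
[13] □□□□□□□□□
□□□□□□□□□
□□□■■□□□□
□□□■v■□□□
□□□■■■□□□
□□□■■□□□□
□□□□□□□□□
□□□□□□□□□
□□□□□□□□□
[14] □□□□□□□□□
□□□□□□□□□
□□□■■□□□□
□□□<■■□□□
□□□■■■□□□
□□□■■□□□□
□□□□□□□□□
□□□□□□□□□
□□□□□□□□□
[15] □□□□□□□□□
□□□□□□□□□
□□□■■□□□□
□□□□■■□□□
□□□v■■□□□
□□□■■□□□□
□□□□□□□□□
□□□□□□□□□
□□□□□□□□□
[16] □□□□□□□□□
□□□□□□□□□
□□□■■□□□□
□□□□■■□□□
□□□□>■□□□
□□□■■□□□□
□□□□□□□□□
□□□□□□□□□
□□□□□□□□□
[17] □□□□□□□□□
□□□□□□□□□
□□□■■□□□□
□□□□^■□□□
□□□□□■□□□
□□□■■□□□□
□□□□□□□□□
□□□□□□□□□
□□□□□□□□□
[18] □□□□□□□□□
□□□□□□□□□
□□□■■□□□□
□□□<□■□□□
□□□□□■□□□
□□□■■□□□□
□□□□□□□□□
□□□□□□□□□
□□□□□□□□□
[19] □□□□□□□□□
□□□□□□□□□
□□□^■□□□□
□□□■□■□□□
□□□□□■□□□
□□□■■□□□□
□□□□□□□□□
□□□□□□□□□
□□□□□□□□□
[20] □□□□□□□□□
□□□□□□□□□
□□<□■□□□□
□□□■□■□□□
□□□□□■□□□
□□□■■□□□□
□□□□□□□□□
□□□□□□□□□
□□□□□□□□□

west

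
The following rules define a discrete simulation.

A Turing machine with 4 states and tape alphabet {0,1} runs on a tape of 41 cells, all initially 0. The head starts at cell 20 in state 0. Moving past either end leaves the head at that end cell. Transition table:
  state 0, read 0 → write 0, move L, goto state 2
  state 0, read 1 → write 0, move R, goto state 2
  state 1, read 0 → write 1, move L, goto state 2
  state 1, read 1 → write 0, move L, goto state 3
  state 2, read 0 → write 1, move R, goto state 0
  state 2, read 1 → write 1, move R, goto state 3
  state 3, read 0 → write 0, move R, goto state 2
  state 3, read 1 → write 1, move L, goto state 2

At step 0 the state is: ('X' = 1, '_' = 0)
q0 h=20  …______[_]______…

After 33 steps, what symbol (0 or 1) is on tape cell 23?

step 0: q0 h=20  …______[_]______…
step 1: q2 h=19  …______[_]______…
step 2: q0 h=20  …_____X[_]______…
step 3: q2 h=19  …______[X]______…
step 4: q3 h=20  …_____X[_]______…
step 5: q2 h=21  …____X_[_]______…
step 6: q0 h=22  …___X_X[_]______…
step 7: q2 h=21  …____X_[X]______…
step 8: q3 h=22  …___X_X[_]______…
step 9: q2 h=23  …__X_X_[_]______…
step 10: q0 h=24  …_X_X_X[_]______…
step 11: q2 h=23  …__X_X_[X]______…
step 12: q3 h=24  …_X_X_X[_]______…
step 13: q2 h=25  …X_X_X_[_]______…
step 14: q0 h=26  …_X_X_X[_]______…
step 15: q2 h=25  …X_X_X_[X]______…
step 16: q3 h=26  …_X_X_X[_]______…
step 17: q2 h=27  …X_X_X_[_]______…
step 18: q0 h=28  …_X_X_X[_]______…
step 19: q2 h=27  …X_X_X_[X]______…
step 20: q3 h=28  …_X_X_X[_]______…
step 21: q2 h=29  …X_X_X_[_]______…
step 22: q0 h=30  …_X_X_X[_]______…
step 23: q2 h=29  …X_X_X_[X]______…
step 24: q3 h=30  …_X_X_X[_]______…
step 25: q2 h=31  …X_X_X_[_]______…
step 26: q0 h=32  …_X_X_X[_]______…
step 27: q2 h=31  …X_X_X_[X]______…
step 28: q3 h=32  …_X_X_X[_]______…
step 29: q2 h=33  …X_X_X_[_]______…
step 30: q0 h=34  …_X_X_X[_]______|
step 31: q2 h=33  …X_X_X_[X]______…
step 32: q3 h=34  …_X_X_X[_]______|
step 33: q2 h=35  …X_X_X_[_]_____|

1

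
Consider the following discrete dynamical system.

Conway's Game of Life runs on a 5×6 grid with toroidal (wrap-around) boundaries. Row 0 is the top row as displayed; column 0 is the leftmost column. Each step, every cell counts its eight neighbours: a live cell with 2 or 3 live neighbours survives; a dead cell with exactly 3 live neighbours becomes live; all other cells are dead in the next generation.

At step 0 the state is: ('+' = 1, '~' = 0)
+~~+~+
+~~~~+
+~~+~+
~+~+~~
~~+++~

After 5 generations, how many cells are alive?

6

k=0  +~~+~+
+~~~~+
+~~+~+
~+~+~~
~~+++~
k=1  ++++~~
~+~~~~
~++~~+
++~~~+
++~~~+
k=2  ~~~~~+
~~~+~~
~~+~~+
~~~~+~
~~~~+~
k=3  ~~~~+~
~~~~+~
~~~++~
~~~+++
~~~~++
k=4  ~~~++~
~~~~++
~~~~~~
~~~~~~
~~~~~~
k=5  ~~~+++
~~~+++
~~~~~~
~~~~~~
~~~~~~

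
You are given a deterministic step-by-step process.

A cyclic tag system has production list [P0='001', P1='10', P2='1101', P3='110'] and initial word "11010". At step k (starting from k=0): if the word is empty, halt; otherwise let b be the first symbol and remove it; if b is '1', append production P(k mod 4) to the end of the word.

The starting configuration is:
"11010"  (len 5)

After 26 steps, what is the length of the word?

0) "11010"  (len 5)
1) "1010001"  (len 7)
2) "01000110"  (len 8)
3) "1000110"  (len 7)
4) "000110110"  (len 9)
5) "00110110"  (len 8)
6) "0110110"  (len 7)
7) "110110"  (len 6)
8) "10110110"  (len 8)
9) "0110110001"  (len 10)
10) "110110001"  (len 9)
11) "101100011101"  (len 12)
12) "01100011101110"  (len 14)
13) "1100011101110"  (len 13)
14) "10001110111010"  (len 14)
15) "00011101110101101"  (len 17)
16) "0011101110101101"  (len 16)
17) "011101110101101"  (len 15)
18) "11101110101101"  (len 14)
19) "11011101011011101"  (len 17)
20) "1011101011011101110"  (len 19)
21) "011101011011101110001"  (len 21)
22) "11101011011101110001"  (len 20)
23) "11010110111011100011101"  (len 23)
24) "1010110111011100011101110"  (len 25)
25) "010110111011100011101110001"  (len 27)
26) "10110111011100011101110001"  (len 26)

26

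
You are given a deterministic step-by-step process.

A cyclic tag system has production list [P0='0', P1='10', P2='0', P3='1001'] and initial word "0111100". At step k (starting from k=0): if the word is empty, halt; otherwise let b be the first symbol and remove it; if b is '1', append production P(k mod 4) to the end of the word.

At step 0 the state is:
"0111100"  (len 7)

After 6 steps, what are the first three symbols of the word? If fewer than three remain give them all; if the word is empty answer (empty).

010

step 0: "0111100"  (len 7)
step 1: "111100"  (len 6)
step 2: "1110010"  (len 7)
step 3: "1100100"  (len 7)
step 4: "1001001001"  (len 10)
step 5: "0010010010"  (len 10)
step 6: "010010010"  (len 9)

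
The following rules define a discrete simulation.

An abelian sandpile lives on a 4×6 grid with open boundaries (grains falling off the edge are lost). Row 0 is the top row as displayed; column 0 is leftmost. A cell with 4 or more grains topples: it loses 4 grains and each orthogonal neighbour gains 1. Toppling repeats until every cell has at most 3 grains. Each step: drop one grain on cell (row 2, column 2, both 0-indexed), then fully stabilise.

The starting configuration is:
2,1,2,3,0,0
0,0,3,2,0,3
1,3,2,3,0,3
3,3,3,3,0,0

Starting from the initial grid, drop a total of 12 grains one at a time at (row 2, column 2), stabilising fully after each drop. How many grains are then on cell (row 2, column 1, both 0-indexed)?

0) 2,1,2,3,0,0
0,0,3,2,0,3
1,3,2,3,0,3
3,3,3,3,0,0
1) 2,1,2,3,0,0
0,0,3,2,0,3
1,3,3,3,0,3
3,3,3,3,0,0
2) 2,2,0,1,1,0
0,2,3,1,1,3
3,2,0,3,1,3
0,2,3,1,1,0
3) 2,2,0,1,1,0
0,2,3,1,1,3
3,2,1,3,1,3
0,2,3,1,1,0
4) 2,2,0,1,1,0
0,2,3,1,1,3
3,2,2,3,1,3
0,2,3,1,1,0
5) 2,2,0,1,1,0
0,2,3,1,1,3
3,2,3,3,1,3
0,2,3,1,1,0
6) 2,2,1,1,1,0
0,3,0,3,1,3
3,3,3,0,2,3
0,3,0,3,1,0
7) 2,3,1,1,1,0
2,0,2,3,1,3
0,3,1,1,2,3
2,0,2,3,1,0
8) 2,3,1,1,1,0
2,0,2,3,1,3
0,3,2,1,2,3
2,0,2,3,1,0
9) 2,3,1,1,1,0
2,0,2,3,1,3
0,3,3,1,2,3
2,0,2,3,1,0
10) 2,3,1,1,1,0
2,1,3,3,1,3
1,0,1,2,2,3
2,1,3,3,1,0
11) 2,3,1,1,1,0
2,1,3,3,1,3
1,0,2,2,2,3
2,1,3,3,1,0
12) 2,3,1,1,1,0
2,1,3,3,1,3
1,0,3,2,2,3
2,1,3,3,1,0

0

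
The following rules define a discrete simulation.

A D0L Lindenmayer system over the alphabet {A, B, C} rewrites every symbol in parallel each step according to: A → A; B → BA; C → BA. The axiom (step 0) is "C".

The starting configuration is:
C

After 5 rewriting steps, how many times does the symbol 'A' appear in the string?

gen 0: C
gen 1: BA
gen 2: BAA
gen 3: BAAA
gen 4: BAAAA
gen 5: BAAAAA

5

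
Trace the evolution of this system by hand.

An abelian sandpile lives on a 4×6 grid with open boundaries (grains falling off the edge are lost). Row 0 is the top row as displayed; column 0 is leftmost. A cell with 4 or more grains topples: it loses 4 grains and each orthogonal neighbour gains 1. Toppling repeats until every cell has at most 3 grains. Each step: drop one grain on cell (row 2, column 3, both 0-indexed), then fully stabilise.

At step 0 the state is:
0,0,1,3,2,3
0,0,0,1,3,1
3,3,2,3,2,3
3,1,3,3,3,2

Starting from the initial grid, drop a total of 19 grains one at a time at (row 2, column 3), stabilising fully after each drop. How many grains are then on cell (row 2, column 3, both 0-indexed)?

0) 0,0,1,3,2,3
0,0,0,1,3,1
3,3,2,3,2,3
3,1,3,3,3,2
1) 0,0,1,3,3,3
1,1,1,3,0,3
1,2,1,3,2,1
1,0,2,2,2,0
2) 0,0,2,1,1,1
1,1,2,1,3,0
1,2,2,1,3,2
1,0,2,3,2,0
3) 0,0,2,1,1,1
1,1,2,1,3,0
1,2,2,2,3,2
1,0,2,3,2,0
4) 0,0,2,1,1,1
1,1,2,1,3,0
1,2,2,3,3,2
1,0,2,3,2,0
5) 0,0,2,1,2,1
1,1,2,3,0,1
1,2,3,2,2,3
1,0,3,1,0,1
6) 0,0,2,1,2,1
1,1,2,3,0,1
1,2,3,3,2,3
1,0,3,1,0,1
7) 0,0,3,2,2,1
1,2,0,1,1,1
1,3,2,2,3,3
1,1,0,3,0,1
8) 0,0,3,2,2,1
1,2,0,1,1,1
1,3,2,3,3,3
1,1,0,3,0,1
9) 0,0,3,2,2,1
1,2,0,2,2,2
1,3,3,2,1,0
1,1,1,0,2,2
10) 0,0,3,2,2,1
1,2,0,2,2,2
1,3,3,3,1,0
1,1,1,0,2,2
11) 0,0,3,2,2,1
1,3,1,3,2,2
2,0,1,1,2,0
1,2,2,1,2,2
12) 0,0,3,2,2,1
1,3,1,3,2,2
2,0,1,2,2,0
1,2,2,1,2,2
13) 0,0,3,2,2,1
1,3,1,3,2,2
2,0,1,3,2,0
1,2,2,1,2,2
14) 0,0,3,3,2,1
1,3,2,0,3,2
2,0,2,1,3,0
1,2,2,2,2,2
15) 0,0,3,3,2,1
1,3,2,0,3,2
2,0,2,2,3,0
1,2,2,2,2,2
16) 0,0,3,3,2,1
1,3,2,0,3,2
2,0,2,3,3,0
1,2,2,2,2,2
17) 0,0,3,3,3,1
1,3,2,2,0,3
2,0,3,1,1,1
1,2,2,3,3,2
18) 0,0,3,3,3,1
1,3,2,2,0,3
2,0,3,2,1,1
1,2,2,3,3,2
19) 0,0,3,3,3,1
1,3,2,2,0,3
2,0,3,3,1,1
1,2,2,3,3,2

3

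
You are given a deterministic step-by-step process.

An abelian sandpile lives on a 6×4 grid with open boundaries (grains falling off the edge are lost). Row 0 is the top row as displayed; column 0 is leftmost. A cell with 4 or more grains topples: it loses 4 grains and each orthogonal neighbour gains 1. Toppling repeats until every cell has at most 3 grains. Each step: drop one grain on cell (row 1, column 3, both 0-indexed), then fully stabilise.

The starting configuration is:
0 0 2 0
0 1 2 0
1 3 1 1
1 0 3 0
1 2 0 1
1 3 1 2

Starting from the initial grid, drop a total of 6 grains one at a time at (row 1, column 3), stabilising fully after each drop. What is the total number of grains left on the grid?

31

k=0  0 0 2 0
0 1 2 0
1 3 1 1
1 0 3 0
1 2 0 1
1 3 1 2
k=1  0 0 2 0
0 1 2 1
1 3 1 1
1 0 3 0
1 2 0 1
1 3 1 2
k=2  0 0 2 0
0 1 2 2
1 3 1 1
1 0 3 0
1 2 0 1
1 3 1 2
k=3  0 0 2 0
0 1 2 3
1 3 1 1
1 0 3 0
1 2 0 1
1 3 1 2
k=4  0 0 2 1
0 1 3 0
1 3 1 2
1 0 3 0
1 2 0 1
1 3 1 2
k=5  0 0 2 1
0 1 3 1
1 3 1 2
1 0 3 0
1 2 0 1
1 3 1 2
k=6  0 0 2 1
0 1 3 2
1 3 1 2
1 0 3 0
1 2 0 1
1 3 1 2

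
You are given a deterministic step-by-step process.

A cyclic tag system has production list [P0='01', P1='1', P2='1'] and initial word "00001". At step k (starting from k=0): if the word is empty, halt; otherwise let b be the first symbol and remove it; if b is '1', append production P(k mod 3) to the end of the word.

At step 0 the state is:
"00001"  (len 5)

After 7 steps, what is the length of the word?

gen 0: "00001"  (len 5)
gen 1: "0001"  (len 4)
gen 2: "001"  (len 3)
gen 3: "01"  (len 2)
gen 4: "1"  (len 1)
gen 5: "1"  (len 1)
gen 6: "1"  (len 1)
gen 7: "01"  (len 2)

2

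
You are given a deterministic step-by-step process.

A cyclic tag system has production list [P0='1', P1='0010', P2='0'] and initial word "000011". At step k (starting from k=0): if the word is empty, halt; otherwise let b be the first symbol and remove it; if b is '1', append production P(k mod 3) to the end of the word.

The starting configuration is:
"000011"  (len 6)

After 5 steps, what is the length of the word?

5

k=0  "000011"  (len 6)
k=1  "00011"  (len 5)
k=2  "0011"  (len 4)
k=3  "011"  (len 3)
k=4  "11"  (len 2)
k=5  "10010"  (len 5)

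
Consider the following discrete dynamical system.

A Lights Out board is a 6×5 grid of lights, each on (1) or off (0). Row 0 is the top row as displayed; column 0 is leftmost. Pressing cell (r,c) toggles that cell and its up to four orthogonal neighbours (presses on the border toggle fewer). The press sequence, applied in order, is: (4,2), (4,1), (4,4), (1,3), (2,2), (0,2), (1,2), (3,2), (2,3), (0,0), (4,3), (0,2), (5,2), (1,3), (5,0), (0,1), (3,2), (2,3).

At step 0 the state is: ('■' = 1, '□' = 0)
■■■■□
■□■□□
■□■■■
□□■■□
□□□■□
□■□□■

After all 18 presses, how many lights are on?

[0] ■■■■□
■□■□□
■□■■■
□□■■□
□□□■□
□■□□■
[1] ■■■■□
■□■□□
■□■■■
□□□■□
□■■□□
□■■□■
[2] ■■■■□
■□■□□
■□■■■
□■□■□
■□□□□
□□■□■
[3] ■■■■□
■□■□□
■□■■■
□■□■■
■□□■■
□□■□□
[4] ■■■□□
■□□■■
■□■□■
□■□■■
■□□■■
□□■□□
[5] ■■■□□
■□■■■
■■□■■
□■■■■
■□□■■
□□■□□
[6] ■□□■□
■□□■■
■■□■■
□■■■■
■□□■■
□□■□□
[7] ■□■■□
■■■□■
■■■■■
□■■■■
■□□■■
□□■□□
[8] ■□■■□
■■■□■
■■□■■
□□□□■
■□■■■
□□■□□
[9] ■□■■□
■■■■■
■■■□□
□□□■■
■□■■■
□□■□□
[10] □■■■□
□■■■■
■■■□□
□□□■■
■□■■■
□□■□□
[11] □■■■□
□■■■■
■■■□□
□□□□■
■□□□□
□□■■□
[12] □□□□□
□■□■■
■■■□□
□□□□■
■□□□□
□□■■□
[13] □□□□□
□■□■■
■■■□□
□□□□■
■□■□□
□■□□□
[14] □□□■□
□■■□□
■■■■□
□□□□■
■□■□□
□■□□□
[15] □□□■□
□■■□□
■■■■□
□□□□■
□□■□□
■□□□□
[16] ■■■■□
□□■□□
■■■■□
□□□□■
□□■□□
■□□□□
[17] ■■■■□
□□■□□
■■□■□
□■■■■
□□□□□
■□□□□
[18] ■■■■□
□□■■□
■■■□■
□■■□■
□□□□□
■□□□□

14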